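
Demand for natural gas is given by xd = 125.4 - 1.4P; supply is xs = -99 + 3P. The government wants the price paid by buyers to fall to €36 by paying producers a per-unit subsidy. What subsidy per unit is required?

At a buyer price of 36, quantity demanded is 125.4 − 1.4·36 = 75.
Sellers supply 75 only when they receive Ps with -99 + 3·Ps = 75, i.e. Ps = 58.
s = Ps − Pb = 58 − 36 = 22.

Required subsidy s = €22 per unit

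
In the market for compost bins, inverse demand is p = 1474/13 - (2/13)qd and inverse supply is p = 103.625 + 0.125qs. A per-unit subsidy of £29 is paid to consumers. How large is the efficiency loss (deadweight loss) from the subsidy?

Deadweight loss = £1508

Pre-subsidy: 1474/13 - (2/13)q = 103.625 + 0.125q gives q* = 35 and p* = 108.
With the rebate, buyers effectively pay pb = ps − 29, where ps is the price sellers receive.
On the curves, pb = 1474/13 - (2/13)q and ps = 103.625 + 0.125q; the wedge ps − pb = 29 gives 103.625 + 0.125q − (1474/13 - (2/13)q) = 29, so q' = 139.
Then pb = 1474/13 − (2/13)·139 = 92 and ps = 103.625 + 0.125·139 = 121.
The subsidy expands output by 139 − 35 = 104 past the efficient level; on those units the gap between marginal cost and willingness to pay runs from 0 up to 29.
DWL = ½ × 29 × 104 = 1508.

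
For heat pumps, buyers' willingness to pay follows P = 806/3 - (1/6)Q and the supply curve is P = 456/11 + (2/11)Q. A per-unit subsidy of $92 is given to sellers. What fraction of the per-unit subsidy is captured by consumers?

Pre-subsidy: 806/3 - (1/6)Q = 456/11 + (2/11)Q gives Q* = 652 and P* = 160.
With the subsidy, sellers receive Ps = Pb + 92 for each unit, where Pb is the price buyers pay.
On the curves, Pb = 806/3 - (1/6)Q and Ps = 456/11 + (2/11)Q; the wedge Ps − Pb = 92 gives 456/11 + (2/11)Q − (806/3 - (1/6)Q) = 92, so Q' = 916.
Then Pb = 806/3 − (1/6)·916 = 116 and Ps = 456/11 + (2/11)·916 = 208.
Buyers' price falls by P* − Pb = 160 − 116 = 44; sellers' price rises by Ps − P* = 208 − 160 = 48.
So consumers capture 44/92 = 11/23 of each unit of subsidy.

Consumer share = 11/23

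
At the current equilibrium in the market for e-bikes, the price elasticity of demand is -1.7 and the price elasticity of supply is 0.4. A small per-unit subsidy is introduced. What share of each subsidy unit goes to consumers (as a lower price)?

Consumer share = 4/21

For a small subsidy around the equilibrium, the benefit split depends on the relative slopes, which at a point are proportional to the elasticities.
Buyer share = εs/(εs + |εd|) = 0.4/(0.4 + 1.7) = 4/21; seller share = |εd|/(εs + |εd|) = 17/21.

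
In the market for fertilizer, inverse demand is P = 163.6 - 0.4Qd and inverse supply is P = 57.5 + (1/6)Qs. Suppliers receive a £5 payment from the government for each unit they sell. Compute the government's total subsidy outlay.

Pre-subsidy: 163.6 - 0.4Q = 57.5 + (1/6)Q gives Q* = 3183/17 and P* = 1508/17.
With the subsidy, sellers receive Ps = Pb + 5 for each unit, where Pb is the price buyers pay.
On the curves, Pb = 163.6 - 0.4Q and Ps = 57.5 + (1/6)Q; the wedge Ps − Pb = 5 gives 57.5 + (1/6)Q − (163.6 - 0.4Q) = 5, so Q' = 3333/17.
Then Pb = 163.6 − 0.4·(3333/17) = 1448/17 and Ps = 57.5 + (1/6)·(3333/17) = 1533/17.
Government outlay = subsidy × quantity = 5 × 3333/17 = 16665/17.

Government cost = 16665/17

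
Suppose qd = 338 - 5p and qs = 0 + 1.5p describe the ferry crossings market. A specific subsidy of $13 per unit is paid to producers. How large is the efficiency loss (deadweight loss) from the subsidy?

Pre-subsidy: 338 - 5p = 0 + 1.5p gives p* = 52, q* = 78.
With the subsidy, sellers receive ps = pb + 13 for each unit, where pb is the price buyers pay.
Supply in terms of pb becomes qs = 0 + 1.5(pb + 13) = 19.5 + 1.5pb. Setting this equal to demand: 338 - 5pb = 19.5 + 1.5pb, so pb = 49.
Sellers receive ps = 49 + 13 = 62; q' = 338 − 5·49 = 93.
The subsidy expands output by 93 − 78 = 15 past the efficient level; on those units the gap between marginal cost and willingness to pay runs from 0 up to 13.
DWL = ½ × 13 × 15 = 97.5.

Deadweight loss = $97.5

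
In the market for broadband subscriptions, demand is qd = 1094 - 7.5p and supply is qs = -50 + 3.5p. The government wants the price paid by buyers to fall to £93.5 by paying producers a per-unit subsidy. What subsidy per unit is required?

Required subsidy s = £33 per unit

At a buyer price of 93.5, quantity demanded is 1094 − 7.5·93.5 = 392.75.
Sellers supply 392.75 only when they receive ps with -50 + 3.5·ps = 392.75, i.e. ps = 126.5.
s = ps − pb = 126.5 − 93.5 = 33.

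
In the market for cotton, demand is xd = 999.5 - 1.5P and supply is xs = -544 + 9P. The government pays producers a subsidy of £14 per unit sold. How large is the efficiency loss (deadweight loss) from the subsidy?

Pre-subsidy: 999.5 - 1.5P = -544 + 9P gives P* = 147, x* = 779.
With the subsidy, sellers receive Ps = Pb + 14 for each unit, where Pb is the price buyers pay.
Supply in terms of Pb becomes xs = -544 + 9(Pb + 14) = -418 + 9Pb. Setting this equal to demand: 999.5 - 1.5Pb = -418 + 9Pb, so Pb = 135.
Sellers receive Ps = 135 + 14 = 149; x' = 999.5 − 1.5·135 = 797.
The subsidy expands output by 797 − 779 = 18 past the efficient level; on those units the gap between marginal cost and willingness to pay runs from 0 up to 14.
DWL = ½ × 14 × 18 = 126.

Deadweight loss = £126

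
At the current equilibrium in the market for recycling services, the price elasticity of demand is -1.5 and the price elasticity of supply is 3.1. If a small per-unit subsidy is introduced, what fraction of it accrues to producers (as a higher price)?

Producer share = 15/46

For a small subsidy around the equilibrium, the benefit split depends on the relative slopes, which at a point are proportional to the elasticities.
Buyer share = εs/(εs + |εd|) = 3.1/(3.1 + 1.5) = 31/46; seller share = |εd|/(εs + |εd|) = 15/46.
So producers capture 15/46 of the subsidy.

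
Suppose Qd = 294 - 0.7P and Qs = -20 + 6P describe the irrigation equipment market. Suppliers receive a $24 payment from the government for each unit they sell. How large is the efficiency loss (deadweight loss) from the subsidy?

Deadweight loss = 12096/67

Pre-subsidy: 294 - 0.7P = -20 + 6P gives P* = 3140/67, Q* = 17500/67.
With the subsidy, sellers receive Ps = Pb + 24 for each unit, where Pb is the price buyers pay.
Supply in terms of Pb becomes Qs = -20 + 6(Pb + 24) = 124 + 6Pb. Setting this equal to demand: 294 - 0.7Pb = 124 + 6Pb, so Pb = 1700/67.
Sellers receive Ps = 1700/67 + 24 = 3308/67; Q' = 294 − 0.7·(1700/67) = 18508/67.
The subsidy expands output by 18508/67 − 17500/67 = 1008/67 past the efficient level; on those units the gap between marginal cost and willingness to pay runs from 0 up to 24.
DWL = ½ × 24 × 1008/67 = 12096/67.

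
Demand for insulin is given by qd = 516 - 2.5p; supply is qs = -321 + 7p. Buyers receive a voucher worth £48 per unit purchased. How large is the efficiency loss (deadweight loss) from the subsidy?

Deadweight loss = 40320/19

Pre-subsidy: 516 - 2.5p = -321 + 7p gives p* = 1674/19, q* = 5619/19.
With the rebate, buyers effectively pay pb = ps − 48, where ps is the price sellers receive.
Demand in terms of ps becomes qd = 516 − 2.5(ps − 48) = 636 - 2.5ps. Setting this equal to supply: 636 - 2.5ps = -321 + 7ps, so ps = 1914/19.
Buyers pay pb = 1914/19 − 48 = 1002/19; q' = -321 + 7·(1914/19) = 7299/19.
The subsidy expands output by 7299/19 − 5619/19 = 1680/19 past the efficient level; on those units the gap between marginal cost and willingness to pay runs from 0 up to 48.
DWL = ½ × 48 × 1680/19 = 40320/19.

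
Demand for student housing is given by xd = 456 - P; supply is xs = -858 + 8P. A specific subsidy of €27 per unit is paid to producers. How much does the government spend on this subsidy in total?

Pre-subsidy: 456 - P = -858 + 8P gives P* = 146, x* = 310.
With the subsidy, sellers receive Ps = Pb + 27 for each unit, where Pb is the price buyers pay.
Supply in terms of Pb becomes xs = -858 + 8(Pb + 27) = -642 + 8Pb. Setting this equal to demand: 456 - Pb = -642 + 8Pb, so Pb = 122.
Sellers receive Ps = 122 + 27 = 149; x' = 456 − 1·122 = 334.
Government outlay = subsidy × quantity = 27 × 334 = 9018.

Government cost = €9018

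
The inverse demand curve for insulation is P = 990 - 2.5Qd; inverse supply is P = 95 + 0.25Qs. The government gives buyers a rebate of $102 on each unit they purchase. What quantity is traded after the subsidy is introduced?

Pre-subsidy: 990 - 2.5Q = 95 + 0.25Q gives Q* = 3580/11 and P* = 1940/11.
With the rebate, buyers effectively pay Pb = Ps − 102, where Ps is the price sellers receive.
On the curves, Pb = 990 - 2.5Q and Ps = 95 + 0.25Q; the wedge Ps − Pb = 102 gives 95 + 0.25Q − (990 - 2.5Q) = 102, so Q' = 3988/11.
Then Pb = 990 − 2.5·(3988/11) = 920/11 and Ps = 95 + 0.25·(3988/11) = 2042/11.

Q' = 3988/11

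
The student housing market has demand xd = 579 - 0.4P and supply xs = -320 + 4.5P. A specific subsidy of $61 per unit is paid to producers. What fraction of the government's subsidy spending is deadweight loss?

DWL / government spending = 549/25873

Pre-subsidy: 579 - 0.4P = -320 + 4.5P gives P* = 8990/49, x* = 24775/49.
With the subsidy, sellers receive Ps = Pb + 61 for each unit, where Pb is the price buyers pay.
Supply in terms of Pb becomes xs = -320 + 4.5(Pb + 61) = -45.5 + 4.5Pb. Setting this equal to demand: 579 - 0.4Pb = -45.5 + 4.5Pb, so Pb = 6245/49.
Sellers receive Ps = 6245/49 + 61 = 9234/49; x' = 579 − 0.4·(6245/49) = 25873/49.
ΔCS = ½(24775/49 + 25873/49)(8990/49 − 6245/49) = 69514380/2401; ΔPS = ½(24775/49 + 25873/49)(9234/49 − 8990/49) = 6179056/2401.
Government spending = 61 × 25873/49 = 1578253/49.
DWL = ½ × 61 × (25873/49 − 24775/49) = 33489/49; fraction = (33489/49) / (1578253/49) = 549/25873.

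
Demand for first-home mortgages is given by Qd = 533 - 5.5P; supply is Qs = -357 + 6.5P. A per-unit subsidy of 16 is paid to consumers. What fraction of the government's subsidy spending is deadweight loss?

Pre-subsidy: 533 - 5.5P = -357 + 6.5P gives P* = 445/6, Q* = 1501/12.
With the rebate, buyers effectively pay Pb = Ps − 16, where Ps is the price sellers receive.
Demand in terms of Ps becomes Qd = 533 − 5.5(Ps − 16) = 621 - 5.5Ps. Setting this equal to supply: 621 - 5.5Ps = -357 + 6.5Ps, so Ps = 81.5.
Buyers pay Pb = 81.5 − 16 = 65.5; Q' = -357 + 6.5·81.5 = 172.75.
ΔCS = ½(1501/12 + 172.75)(445/6 − 65.5) = 23231/18; ΔPS = ½(1501/12 + 172.75)(81.5 − 445/6) = 19657/18.
Government spending = 16 × 172.75 = 2764.
DWL = ½ × 16 × (172.75 − 1501/12) = 1144/3; fraction = (1144/3) / 2764 = 286/2073.

DWL / government spending = 286/2073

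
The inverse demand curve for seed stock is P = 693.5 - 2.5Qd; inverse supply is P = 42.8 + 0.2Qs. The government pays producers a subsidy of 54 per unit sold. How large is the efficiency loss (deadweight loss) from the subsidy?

Pre-subsidy: 693.5 - 2.5Q = 42.8 + 0.2Q gives Q* = 241 and P* = 91.
With the subsidy, sellers receive Ps = Pb + 54 for each unit, where Pb is the price buyers pay.
On the curves, Pb = 693.5 - 2.5Q and Ps = 42.8 + 0.2Q; the wedge Ps − Pb = 54 gives 42.8 + 0.2Q − (693.5 - 2.5Q) = 54, so Q' = 261.
Then Pb = 693.5 − 2.5·261 = 41 and Ps = 42.8 + 0.2·261 = 95.
The subsidy expands output by 261 − 241 = 20 past the efficient level; on those units the gap between marginal cost and willingness to pay runs from 0 up to 54.
DWL = ½ × 54 × 20 = 540.

Deadweight loss = 540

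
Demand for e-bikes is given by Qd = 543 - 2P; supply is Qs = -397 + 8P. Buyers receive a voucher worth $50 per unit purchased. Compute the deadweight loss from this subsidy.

Deadweight loss = $2000

Pre-subsidy: 543 - 2P = -397 + 8P gives P* = 94, Q* = 355.
With the rebate, buyers effectively pay Pb = Ps − 50, where Ps is the price sellers receive.
Demand in terms of Ps becomes Qd = 543 − 2(Ps − 50) = 643 - 2Ps. Setting this equal to supply: 643 - 2Ps = -397 + 8Ps, so Ps = 104.
Buyers pay Pb = 104 − 50 = 54; Q' = -397 + 8·104 = 435.
The subsidy expands output by 435 − 355 = 80 past the efficient level; on those units the gap between marginal cost and willingness to pay runs from 0 up to 50.
DWL = ½ × 50 × 80 = 2000.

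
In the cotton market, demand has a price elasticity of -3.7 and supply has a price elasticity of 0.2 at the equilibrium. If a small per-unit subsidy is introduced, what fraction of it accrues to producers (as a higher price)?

For a small subsidy around the equilibrium, the benefit split depends on the relative slopes, which at a point are proportional to the elasticities.
Buyer share = εs/(εs + |εd|) = 0.2/(0.2 + 3.7) = 2/39; seller share = |εd|/(εs + |εd|) = 37/39.
So producers capture 37/39 of the subsidy.

Producer share = 37/39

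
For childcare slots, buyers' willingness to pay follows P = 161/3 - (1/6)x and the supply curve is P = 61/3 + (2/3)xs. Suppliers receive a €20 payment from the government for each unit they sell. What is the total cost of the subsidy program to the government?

Government cost = €1280

Pre-subsidy: 161/3 - (1/6)x = 61/3 + (2/3)x gives x* = 40 and P* = 47.
With the subsidy, sellers receive Ps = Pb + 20 for each unit, where Pb is the price buyers pay.
On the curves, Pb = 161/3 - (1/6)x and Ps = 61/3 + (2/3)x; the wedge Ps − Pb = 20 gives 61/3 + (2/3)x − (161/3 - (1/6)x) = 20, so x' = 64.
Then Pb = 161/3 − (1/6)·64 = 43 and Ps = 61/3 + (2/3)·64 = 63.
Government outlay = subsidy × quantity = 20 × 64 = 1280.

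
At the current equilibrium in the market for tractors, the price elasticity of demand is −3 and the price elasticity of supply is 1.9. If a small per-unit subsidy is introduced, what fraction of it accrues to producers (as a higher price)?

Producer share = 30/49

For a small subsidy around the equilibrium, the benefit split depends on the relative slopes, which at a point are proportional to the elasticities.
Buyer share = εs/(εs + |εd|) = 1.9/(1.9 + 3) = 19/49; seller share = |εd|/(εs + |εd|) = 30/49.
So producers capture 30/49 of the subsidy.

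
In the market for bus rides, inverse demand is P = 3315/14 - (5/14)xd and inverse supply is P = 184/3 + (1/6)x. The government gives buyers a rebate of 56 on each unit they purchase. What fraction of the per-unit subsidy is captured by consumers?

Pre-subsidy: 3315/14 - (5/14)x = 184/3 + (1/6)x gives x* = 7369/22 and P* = 5155/44.
With the rebate, buyers effectively pay Pb = Ps − 56, where Ps is the price sellers receive.
On the curves, Pb = 3315/14 - (5/14)x and Ps = 184/3 + (1/6)x; the wedge Ps − Pb = 56 gives 184/3 + (1/6)x − (3315/14 - (5/14)x) = 56, so x' = 9721/22.
Then Pb = 3315/14 − (5/14)·(9721/22) = 3475/44 and Ps = 184/3 + (1/6)·(9721/22) = 5939/44.
Buyers' price falls by P* − Pb = 5155/44 − 3475/44 = 420/11; sellers' price rises by Ps − P* = 5939/44 − 5155/44 = 196/11.
So consumers capture (420/11)/56 = 15/22 of each unit of subsidy.

Consumer share = 15/22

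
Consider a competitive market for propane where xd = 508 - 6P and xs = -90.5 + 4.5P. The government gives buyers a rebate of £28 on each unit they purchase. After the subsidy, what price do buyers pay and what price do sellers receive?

Pre-subsidy: 508 - 6P = -90.5 + 4.5P gives P* = 57, x* = 166.
With the rebate, buyers effectively pay Pb = Ps − 28, where Ps is the price sellers receive.
Demand in terms of Ps becomes xd = 508 − 6(Ps − 28) = 676 - 6Ps. Setting this equal to supply: 676 - 6Ps = -90.5 + 4.5Ps, so Ps = 73.
Buyers pay Pb = 73 − 28 = 45; x' = -90.5 + 4.5·73 = 238.

Buyers pay £45; sellers receive £73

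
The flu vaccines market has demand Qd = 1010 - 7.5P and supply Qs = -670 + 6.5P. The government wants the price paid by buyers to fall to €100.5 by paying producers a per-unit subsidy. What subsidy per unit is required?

Required subsidy s = €42 per unit

At a buyer price of 100.5, quantity demanded is 1010 − 7.5·100.5 = 256.25.
Sellers supply 256.25 only when they receive Ps with -670 + 6.5·Ps = 256.25, i.e. Ps = 142.5.
s = Ps − Pb = 142.5 − 100.5 = 42.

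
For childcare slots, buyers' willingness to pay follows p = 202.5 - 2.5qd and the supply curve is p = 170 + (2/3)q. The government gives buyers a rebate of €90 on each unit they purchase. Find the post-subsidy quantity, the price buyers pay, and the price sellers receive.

q' = 735/19; buyers pay 2010/19; sellers receive 3720/19

Pre-subsidy: 202.5 - 2.5q = 170 + (2/3)q gives q* = 195/19 and p* = 3360/19.
With the rebate, buyers effectively pay pb = ps − 90, where ps is the price sellers receive.
On the curves, pb = 202.5 - 2.5q and ps = 170 + (2/3)q; the wedge ps − pb = 90 gives 170 + (2/3)q − (202.5 - 2.5q) = 90, so q' = 735/19.
Then pb = 202.5 − 2.5·(735/19) = 2010/19 and ps = 170 + (2/3)·(735/19) = 3720/19.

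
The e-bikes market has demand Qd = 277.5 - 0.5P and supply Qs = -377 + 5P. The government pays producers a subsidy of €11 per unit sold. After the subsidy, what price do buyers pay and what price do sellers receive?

Buyers pay €109; sellers receive €120

Pre-subsidy: 277.5 - 0.5P = -377 + 5P gives P* = 119, Q* = 218.
With the subsidy, sellers receive Ps = Pb + 11 for each unit, where Pb is the price buyers pay.
Supply in terms of Pb becomes Qs = -377 + 5(Pb + 11) = -322 + 5Pb. Setting this equal to demand: 277.5 - 0.5Pb = -322 + 5Pb, so Pb = 109.
Sellers receive Ps = 109 + 11 = 120; Q' = 277.5 − 0.5·109 = 223.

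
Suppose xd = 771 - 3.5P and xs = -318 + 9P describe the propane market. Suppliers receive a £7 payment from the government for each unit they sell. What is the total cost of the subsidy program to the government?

Government cost = £3386.04

Pre-subsidy: 771 - 3.5P = -318 + 9P gives P* = 87.12, x* = 466.08.
With the subsidy, sellers receive Ps = Pb + 7 for each unit, where Pb is the price buyers pay.
Supply in terms of Pb becomes xs = -318 + 9(Pb + 7) = -255 + 9Pb. Setting this equal to demand: 771 - 3.5Pb = -255 + 9Pb, so Pb = 82.08.
Sellers receive Ps = 82.08 + 7 = 89.08; x' = 771 − 3.5·82.08 = 483.72.
Government outlay = subsidy × quantity = 7 × 483.72 = 3386.04.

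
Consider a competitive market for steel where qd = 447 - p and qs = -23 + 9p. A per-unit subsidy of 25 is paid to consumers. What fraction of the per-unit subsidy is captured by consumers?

Pre-subsidy: 447 - p = -23 + 9p gives p* = 47, q* = 400.
With the rebate, buyers effectively pay pb = ps − 25, where ps is the price sellers receive.
Demand in terms of ps becomes qd = 447 − 1(ps − 25) = 472 - ps. Setting this equal to supply: 472 - ps = -23 + 9ps, so ps = 49.5.
Buyers pay pb = 49.5 − 25 = 24.5; q' = -23 + 9·49.5 = 422.5.
Buyers' price falls by p* − pb = 47 − 24.5 = 22.5; sellers' price rises by ps − p* = 49.5 − 47 = 2.5.
So consumers capture 22.5/25 = 0.9 of each unit of subsidy.

Consumer share = 0.9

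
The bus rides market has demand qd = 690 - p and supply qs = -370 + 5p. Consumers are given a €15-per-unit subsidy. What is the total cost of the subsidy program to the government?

Pre-subsidy: 690 - p = -370 + 5p gives p* = 530/3, q* = 1540/3.
With the rebate, buyers effectively pay pb = ps − 15, where ps is the price sellers receive.
Demand in terms of ps becomes qd = 690 − 1(ps − 15) = 705 - ps. Setting this equal to supply: 705 - ps = -370 + 5ps, so ps = 1075/6.
Buyers pay pb = 1075/6 − 15 = 985/6; q' = -370 + 5·(1075/6) = 3155/6.
Government outlay = subsidy × quantity = 15 × 3155/6 = 7887.5.

Government cost = €7887.5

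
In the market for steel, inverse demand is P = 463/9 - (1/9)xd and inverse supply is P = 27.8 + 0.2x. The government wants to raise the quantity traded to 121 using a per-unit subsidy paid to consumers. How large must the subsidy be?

At x = 121, from the demand curve buyers pay Pb = 463/9 − (1/9)·121 = 38; from the supply curve sellers need Ps = 27.8 + 0.2·121 = 52.
The subsidy must fill the gap: s = Ps − Pb = 52 − 38 = 14.

Required subsidy s = 14 per unit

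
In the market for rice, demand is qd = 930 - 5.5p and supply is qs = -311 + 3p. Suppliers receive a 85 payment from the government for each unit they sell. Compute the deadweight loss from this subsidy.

Pre-subsidy: 930 - 5.5p = -311 + 3p gives p* = 146, q* = 127.
With the subsidy, sellers receive ps = pb + 85 for each unit, where pb is the price buyers pay.
Supply in terms of pb becomes qs = -311 + 3(pb + 85) = -56 + 3pb. Setting this equal to demand: 930 - 5.5pb = -56 + 3pb, so pb = 116.
Sellers receive ps = 116 + 85 = 201; q' = 930 − 5.5·116 = 292.
The subsidy expands output by 292 − 127 = 165 past the efficient level; on those units the gap between marginal cost and willingness to pay runs from 0 up to 85.
DWL = ½ × 85 × 165 = 7012.5.

Deadweight loss = 7012.5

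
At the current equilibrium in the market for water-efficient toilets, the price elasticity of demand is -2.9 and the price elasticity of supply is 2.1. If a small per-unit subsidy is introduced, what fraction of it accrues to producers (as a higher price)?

For a small subsidy around the equilibrium, the benefit split depends on the relative slopes, which at a point are proportional to the elasticities.
Buyer share = εs/(εs + |εd|) = 2.1/(2.1 + 2.9) = 0.42; seller share = |εd|/(εs + |εd|) = 0.58.
So producers capture 0.58 of the subsidy.

Producer share = 0.58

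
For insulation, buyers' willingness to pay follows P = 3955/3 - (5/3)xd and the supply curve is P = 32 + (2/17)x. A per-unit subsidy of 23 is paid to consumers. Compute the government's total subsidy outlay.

Government cost = 1535848/91

Pre-subsidy: 3955/3 - (5/3)x = 32 + (2/17)x gives x* = 65603/91 and P* = 10630/91.
With the rebate, buyers effectively pay Pb = Ps − 23, where Ps is the price sellers receive.
On the curves, Pb = 3955/3 - (5/3)x and Ps = 32 + (2/17)x; the wedge Ps − Pb = 23 gives 32 + (2/17)x − (3955/3 - (5/3)x) = 23, so x' = 66776/91.
Then Pb = 3955/3 − (5/3)·(66776/91) = 8675/91 and Ps = 32 + (2/17)·(66776/91) = 10768/91.
Government outlay = subsidy × quantity = 23 × 66776/91 = 1535848/91.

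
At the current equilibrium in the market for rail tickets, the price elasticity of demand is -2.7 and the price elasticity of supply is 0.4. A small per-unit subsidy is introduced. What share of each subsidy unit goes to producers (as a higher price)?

Producer share = 27/31

For a small subsidy around the equilibrium, the benefit split depends on the relative slopes, which at a point are proportional to the elasticities.
Buyer share = εs/(εs + |εd|) = 0.4/(0.4 + 2.7) = 4/31; seller share = |εd|/(εs + |εd|) = 27/31.
So producers capture 27/31 of the subsidy.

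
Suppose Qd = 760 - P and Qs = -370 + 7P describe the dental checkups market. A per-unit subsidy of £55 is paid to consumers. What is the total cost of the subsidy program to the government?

Pre-subsidy: 760 - P = -370 + 7P gives P* = 141.25, Q* = 618.75.
With the rebate, buyers effectively pay Pb = Ps − 55, where Ps is the price sellers receive.
Demand in terms of Ps becomes Qd = 760 − 1(Ps − 55) = 815 - Ps. Setting this equal to supply: 815 - Ps = -370 + 7Ps, so Ps = 148.125.
Buyers pay Pb = 148.125 − 55 = 93.125; Q' = -370 + 7·148.125 = 666.875.
Government outlay = subsidy × quantity = 55 × 666.875 = 36678.125.

Government cost = £36678.125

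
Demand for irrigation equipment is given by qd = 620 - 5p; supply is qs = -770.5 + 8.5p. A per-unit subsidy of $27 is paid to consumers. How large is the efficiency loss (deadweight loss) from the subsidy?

Pre-subsidy: 620 - 5p = -770.5 + 8.5p gives p* = 103, q* = 105.
With the rebate, buyers effectively pay pb = ps − 27, where ps is the price sellers receive.
Demand in terms of ps becomes qd = 620 − 5(ps − 27) = 755 - 5ps. Setting this equal to supply: 755 - 5ps = -770.5 + 8.5ps, so ps = 113.
Buyers pay pb = 113 − 27 = 86; q' = -770.5 + 8.5·113 = 190.
The subsidy expands output by 190 − 105 = 85 past the efficient level; on those units the gap between marginal cost and willingness to pay runs from 0 up to 27.
DWL = ½ × 27 × 85 = 1147.5.

Deadweight loss = $1147.5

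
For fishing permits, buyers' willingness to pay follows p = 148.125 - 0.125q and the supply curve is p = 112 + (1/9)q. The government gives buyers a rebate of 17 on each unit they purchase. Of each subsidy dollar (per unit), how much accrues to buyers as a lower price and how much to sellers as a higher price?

Pre-subsidy: 148.125 - 0.125q = 112 + (1/9)q gives q* = 153 and p* = 129.
With the rebate, buyers effectively pay pb = ps − 17, where ps is the price sellers receive.
On the curves, pb = 148.125 - 0.125q and ps = 112 + (1/9)q; the wedge ps − pb = 17 gives 112 + (1/9)q − (148.125 - 0.125q) = 17, so q' = 225.
Then pb = 148.125 − 0.125·225 = 120 and ps = 112 + (1/9)·225 = 137.
Buyers' price falls by p* − pb = 129 − 120 = 9; sellers' price rises by ps − p* = 137 − 129 = 8.

Buyers gain 9 per unit; sellers gain 8 per unit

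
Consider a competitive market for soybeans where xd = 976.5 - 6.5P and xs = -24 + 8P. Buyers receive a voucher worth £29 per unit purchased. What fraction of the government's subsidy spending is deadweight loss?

Pre-subsidy: 976.5 - 6.5P = -24 + 8P gives P* = 69, x* = 528.
With the rebate, buyers effectively pay Pb = Ps − 29, where Ps is the price sellers receive.
Demand in terms of Ps becomes xd = 976.5 − 6.5(Ps − 29) = 1165 - 6.5Ps. Setting this equal to supply: 1165 - 6.5Ps = -24 + 8Ps, so Ps = 82.
Buyers pay Pb = 82 − 29 = 53; x' = -24 + 8·82 = 632.
ΔCS = ½(528 + 632)(69 − 53) = 9280; ΔPS = ½(528 + 632)(82 − 69) = 7540.
Government spending = 29 × 632 = 18328.
DWL = ½ × 29 × (632 − 528) = 1508; fraction = 1508 / 18328 = 13/158.

DWL / government spending = 13/158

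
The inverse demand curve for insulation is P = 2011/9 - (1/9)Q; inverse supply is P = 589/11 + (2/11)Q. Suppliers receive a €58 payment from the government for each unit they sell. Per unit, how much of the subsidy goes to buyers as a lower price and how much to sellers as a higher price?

Pre-subsidy: 2011/9 - (1/9)Q = 589/11 + (2/11)Q gives Q* = 580 and P* = 159.
With the subsidy, sellers receive Ps = Pb + 58 for each unit, where Pb is the price buyers pay.
On the curves, Pb = 2011/9 - (1/9)Q and Ps = 589/11 + (2/11)Q; the wedge Ps − Pb = 58 gives 589/11 + (2/11)Q − (2011/9 - (1/9)Q) = 58, so Q' = 778.
Then Pb = 2011/9 − (1/9)·778 = 137 and Ps = 589/11 + (2/11)·778 = 195.
Buyers' price falls by P* − Pb = 159 − 137 = 22; sellers' price rises by Ps − P* = 195 − 159 = 36.

Buyers gain €22 per unit; sellers gain €36 per unit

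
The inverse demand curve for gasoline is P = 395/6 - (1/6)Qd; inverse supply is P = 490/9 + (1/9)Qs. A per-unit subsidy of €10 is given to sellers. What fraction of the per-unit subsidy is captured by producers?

Pre-subsidy: 395/6 - (1/6)Q = 490/9 + (1/9)Q gives Q* = 41 and P* = 59.
With the subsidy, sellers receive Ps = Pb + 10 for each unit, where Pb is the price buyers pay.
On the curves, Pb = 395/6 - (1/6)Q and Ps = 490/9 + (1/9)Q; the wedge Ps − Pb = 10 gives 490/9 + (1/9)Q − (395/6 - (1/6)Q) = 10, so Q' = 77.
Then Pb = 395/6 − (1/6)·77 = 53 and Ps = 490/9 + (1/9)·77 = 63.
Buyers' price falls by P* − Pb = 59 − 53 = 6; sellers' price rises by Ps − P* = 63 − 59 = 4.
So producers capture 4/10 = 0.4 of each unit of subsidy.

Producer share = 0.4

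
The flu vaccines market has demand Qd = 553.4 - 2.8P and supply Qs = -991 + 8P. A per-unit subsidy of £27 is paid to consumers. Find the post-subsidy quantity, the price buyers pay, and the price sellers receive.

Q' = 209; buyers pay £123; sellers receive £150

Pre-subsidy: 553.4 - 2.8P = -991 + 8P gives P* = 143, Q* = 153.
With the rebate, buyers effectively pay Pb = Ps − 27, where Ps is the price sellers receive.
Demand in terms of Ps becomes Qd = 553.4 − 2.8(Ps − 27) = 629 - 2.8Ps. Setting this equal to supply: 629 - 2.8Ps = -991 + 8Ps, so Ps = 150.
Buyers pay Pb = 150 − 27 = 123; Q' = -991 + 8·150 = 209.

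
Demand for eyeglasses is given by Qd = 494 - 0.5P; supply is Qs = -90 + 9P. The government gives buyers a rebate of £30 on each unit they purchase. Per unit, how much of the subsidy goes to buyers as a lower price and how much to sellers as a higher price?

Pre-subsidy: 494 - 0.5P = -90 + 9P gives P* = 1168/19, Q* = 8802/19.
With the rebate, buyers effectively pay Pb = Ps − 30, where Ps is the price sellers receive.
Demand in terms of Ps becomes Qd = 494 − 0.5(Ps − 30) = 509 - 0.5Ps. Setting this equal to supply: 509 - 0.5Ps = -90 + 9Ps, so Ps = 1198/19.
Buyers pay Pb = 1198/19 − 30 = 628/19; Q' = -90 + 9·(1198/19) = 9072/19.
Buyers' price falls by P* − Pb = 1168/19 − 628/19 = 540/19; sellers' price rises by Ps − P* = 1198/19 − 1168/19 = 30/19.

Buyers gain 540/19 per unit; sellers gain 30/19 per unit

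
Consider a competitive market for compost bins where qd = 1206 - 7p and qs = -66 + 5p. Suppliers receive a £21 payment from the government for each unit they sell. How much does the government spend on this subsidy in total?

Government cost = £11030.25

Pre-subsidy: 1206 - 7p = -66 + 5p gives p* = 106, q* = 464.
With the subsidy, sellers receive ps = pb + 21 for each unit, where pb is the price buyers pay.
Supply in terms of pb becomes qs = -66 + 5(pb + 21) = 39 + 5pb. Setting this equal to demand: 1206 - 7pb = 39 + 5pb, so pb = 97.25.
Sellers receive ps = 97.25 + 21 = 118.25; q' = 1206 − 7·97.25 = 525.25.
Government outlay = subsidy × quantity = 21 × 525.25 = 11030.25.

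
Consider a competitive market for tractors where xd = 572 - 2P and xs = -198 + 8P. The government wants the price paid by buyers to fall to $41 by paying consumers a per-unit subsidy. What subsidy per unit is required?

At a buyer price of 41, quantity demanded is 572 − 2·41 = 490.
Sellers supply 490 only when they receive Ps with -198 + 8·Ps = 490, i.e. Ps = 86.
s = Ps − Pb = 86 − 41 = 45.

Required subsidy s = $45 per unit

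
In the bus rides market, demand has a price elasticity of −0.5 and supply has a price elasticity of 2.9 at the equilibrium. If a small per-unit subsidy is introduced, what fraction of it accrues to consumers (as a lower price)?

For a small subsidy around the equilibrium, the benefit split depends on the relative slopes, which at a point are proportional to the elasticities.
Buyer share = εs/(εs + |εd|) = 2.9/(2.9 + 0.5) = 29/34; seller share = |εd|/(εs + |εd|) = 5/34.

Consumer share = 29/34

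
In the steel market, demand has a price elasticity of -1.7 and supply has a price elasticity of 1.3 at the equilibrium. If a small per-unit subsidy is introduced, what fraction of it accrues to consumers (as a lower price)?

For a small subsidy around the equilibrium, the benefit split depends on the relative slopes, which at a point are proportional to the elasticities.
Buyer share = εs/(εs + |εd|) = 1.3/(1.3 + 1.7) = 13/30; seller share = |εd|/(εs + |εd|) = 17/30.

Consumer share = 13/30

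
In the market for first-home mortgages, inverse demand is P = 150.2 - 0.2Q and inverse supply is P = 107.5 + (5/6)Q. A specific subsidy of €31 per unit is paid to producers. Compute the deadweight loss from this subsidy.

Deadweight loss = €465

Pre-subsidy: 150.2 - 0.2Q = 107.5 + (5/6)Q gives Q* = 1281/31 and P* = 4400/31.
With the subsidy, sellers receive Ps = Pb + 31 for each unit, where Pb is the price buyers pay.
On the curves, Pb = 150.2 - 0.2Q and Ps = 107.5 + (5/6)Q; the wedge Ps − Pb = 31 gives 107.5 + (5/6)Q − (150.2 - 0.2Q) = 31, so Q' = 2211/31.
Then Pb = 150.2 − 0.2·(2211/31) = 4214/31 and Ps = 107.5 + (5/6)·(2211/31) = 5175/31.
The subsidy expands output by 2211/31 − 1281/31 = 30 past the efficient level; on those units the gap between marginal cost and willingness to pay runs from 0 up to 31.
DWL = ½ × 31 × 30 = 465.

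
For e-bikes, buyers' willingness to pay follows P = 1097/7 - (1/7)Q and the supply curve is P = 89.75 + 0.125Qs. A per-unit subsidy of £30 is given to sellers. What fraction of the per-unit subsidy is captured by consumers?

Consumer share = 8/15

Pre-subsidy: 1097/7 - (1/7)Q = 89.75 + 0.125Q gives Q* = 250 and P* = 121.
With the subsidy, sellers receive Ps = Pb + 30 for each unit, where Pb is the price buyers pay.
On the curves, Pb = 1097/7 - (1/7)Q and Ps = 89.75 + 0.125Q; the wedge Ps − Pb = 30 gives 89.75 + 0.125Q − (1097/7 - (1/7)Q) = 30, so Q' = 362.
Then Pb = 1097/7 − (1/7)·362 = 105 and Ps = 89.75 + 0.125·362 = 135.
Buyers' price falls by P* − Pb = 121 − 105 = 16; sellers' price rises by Ps − P* = 135 − 121 = 14.
So consumers capture 16/30 = 8/15 of each unit of subsidy.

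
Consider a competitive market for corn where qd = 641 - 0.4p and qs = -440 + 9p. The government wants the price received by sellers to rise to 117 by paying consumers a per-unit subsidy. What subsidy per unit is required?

Required subsidy s = 47 per unit

At a seller price of 117, quantity supplied is -440 + 9·117 = 613.
Buyers absorb 613 only when they pay pb with 641 − 0.4·pb = 613, i.e. pb = 70.
s = ps − pb = 117 − 70 = 47.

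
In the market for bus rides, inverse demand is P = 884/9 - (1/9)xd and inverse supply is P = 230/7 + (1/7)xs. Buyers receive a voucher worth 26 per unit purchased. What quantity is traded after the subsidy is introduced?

x' = 359.75

Pre-subsidy: 884/9 - (1/9)x = 230/7 + (1/7)x gives x* = 257.375 and P* = 69.625.
With the rebate, buyers effectively pay Pb = Ps − 26, where Ps is the price sellers receive.
On the curves, Pb = 884/9 - (1/9)x and Ps = 230/7 + (1/7)x; the wedge Ps − Pb = 26 gives 230/7 + (1/7)x − (884/9 - (1/9)x) = 26, so x' = 359.75.
Then Pb = 884/9 − (1/9)·359.75 = 58.25 and Ps = 230/7 + (1/7)·359.75 = 84.25.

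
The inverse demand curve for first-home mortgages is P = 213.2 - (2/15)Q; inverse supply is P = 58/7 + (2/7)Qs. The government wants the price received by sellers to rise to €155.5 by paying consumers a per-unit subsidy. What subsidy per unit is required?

Required subsidy s = €11 per unit

At a seller price of 155.5, quantity supplied is -29 + 3.5·155.5 = 515.25.
Buyers absorb 515.25 only when they pay Pb = 213.2 − (2/15)·515.25 = 144.5.
s = Ps − Pb = 155.5 − 144.5 = 11.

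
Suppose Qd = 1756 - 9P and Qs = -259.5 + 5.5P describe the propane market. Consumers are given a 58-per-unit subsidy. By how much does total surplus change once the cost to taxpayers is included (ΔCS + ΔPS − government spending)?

Net change in total surplus = -5742

Pre-subsidy: 1756 - 9P = -259.5 + 5.5P gives P* = 139, Q* = 505.
With the rebate, buyers effectively pay Pb = Ps − 58, where Ps is the price sellers receive.
Demand in terms of Ps becomes Qd = 1756 − 9(Ps − 58) = 2278 - 9Ps. Setting this equal to supply: 2278 - 9Ps = -259.5 + 5.5Ps, so Ps = 175.
Buyers pay Pb = 175 − 58 = 117; Q' = -259.5 + 5.5·175 = 703.
ΔCS = ½(505 + 703)(139 − 117) = 13288; ΔPS = ½(505 + 703)(175 − 139) = 21744.
Government spending = 58 × 703 = 40774.
Net change = 13288 + 21744 − 40774 = -5742. The loss equals the DWL triangle ½·58·198.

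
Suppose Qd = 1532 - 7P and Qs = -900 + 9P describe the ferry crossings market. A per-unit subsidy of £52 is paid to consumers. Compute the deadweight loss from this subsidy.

Pre-subsidy: 1532 - 7P = -900 + 9P gives P* = 152, Q* = 468.
With the rebate, buyers effectively pay Pb = Ps − 52, where Ps is the price sellers receive.
Demand in terms of Ps becomes Qd = 1532 − 7(Ps − 52) = 1896 - 7Ps. Setting this equal to supply: 1896 - 7Ps = -900 + 9Ps, so Ps = 174.75.
Buyers pay Pb = 174.75 − 52 = 122.75; Q' = -900 + 9·174.75 = 672.75.
The subsidy expands output by 672.75 − 468 = 204.75 past the efficient level; on those units the gap between marginal cost and willingness to pay runs from 0 up to 52.
DWL = ½ × 52 × 204.75 = 5323.5.

Deadweight loss = £5323.5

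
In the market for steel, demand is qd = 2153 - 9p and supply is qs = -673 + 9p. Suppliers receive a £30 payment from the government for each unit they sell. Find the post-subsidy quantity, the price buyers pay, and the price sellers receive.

Pre-subsidy: 2153 - 9p = -673 + 9p gives p* = 157, q* = 740.
With the subsidy, sellers receive ps = pb + 30 for each unit, where pb is the price buyers pay.
Supply in terms of pb becomes qs = -673 + 9(pb + 30) = -403 + 9pb. Setting this equal to demand: 2153 - 9pb = -403 + 9pb, so pb = 142.
Sellers receive ps = 142 + 30 = 172; q' = 2153 − 9·142 = 875.

q' = 875; buyers pay £142; sellers receive £172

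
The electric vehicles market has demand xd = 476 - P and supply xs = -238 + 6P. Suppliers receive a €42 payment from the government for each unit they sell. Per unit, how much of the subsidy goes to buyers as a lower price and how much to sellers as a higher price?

Buyers gain €36 per unit; sellers gain €6 per unit

Pre-subsidy: 476 - P = -238 + 6P gives P* = 102, x* = 374.
With the subsidy, sellers receive Ps = Pb + 42 for each unit, where Pb is the price buyers pay.
Supply in terms of Pb becomes xs = -238 + 6(Pb + 42) = 14 + 6Pb. Setting this equal to demand: 476 - Pb = 14 + 6Pb, so Pb = 66.
Sellers receive Ps = 66 + 42 = 108; x' = 476 − 1·66 = 410.
Buyers' price falls by P* − Pb = 102 − 66 = 36; sellers' price rises by Ps − P* = 108 − 102 = 6.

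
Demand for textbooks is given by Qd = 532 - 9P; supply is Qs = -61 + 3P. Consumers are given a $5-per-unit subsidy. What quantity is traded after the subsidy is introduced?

Pre-subsidy: 532 - 9P = -61 + 3P gives P* = 593/12, Q* = 87.25.
With the rebate, buyers effectively pay Pb = Ps − 5, where Ps is the price sellers receive.
Demand in terms of Ps becomes Qd = 532 − 9(Ps − 5) = 577 - 9Ps. Setting this equal to supply: 577 - 9Ps = -61 + 3Ps, so Ps = 319/6.
Buyers pay Pb = 319/6 − 5 = 289/6; Q' = -61 + 3·(319/6) = 98.5.

Q' = 98.5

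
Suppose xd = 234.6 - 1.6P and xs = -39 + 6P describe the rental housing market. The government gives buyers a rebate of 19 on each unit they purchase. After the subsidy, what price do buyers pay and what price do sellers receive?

Buyers pay 21; sellers receive 40

Pre-subsidy: 234.6 - 1.6P = -39 + 6P gives P* = 36, x* = 177.
With the rebate, buyers effectively pay Pb = Ps − 19, where Ps is the price sellers receive.
Demand in terms of Ps becomes xd = 234.6 − 1.6(Ps − 19) = 265 - 1.6Ps. Setting this equal to supply: 265 - 1.6Ps = -39 + 6Ps, so Ps = 40.
Buyers pay Pb = 40 − 19 = 21; x' = -39 + 6·40 = 201.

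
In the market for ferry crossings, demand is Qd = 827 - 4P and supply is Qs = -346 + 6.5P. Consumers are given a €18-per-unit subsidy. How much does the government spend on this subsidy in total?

Pre-subsidy: 827 - 4P = -346 + 6.5P gives P* = 782/7, Q* = 2661/7.
With the rebate, buyers effectively pay Pb = Ps − 18, where Ps is the price sellers receive.
Demand in terms of Ps becomes Qd = 827 − 4(Ps − 18) = 899 - 4Ps. Setting this equal to supply: 899 - 4Ps = -346 + 6.5Ps, so Ps = 830/7.
Buyers pay Pb = 830/7 − 18 = 704/7; Q' = -346 + 6.5·(830/7) = 2973/7.
Government outlay = subsidy × quantity = 18 × 2973/7 = 53514/7.

Government cost = 53514/7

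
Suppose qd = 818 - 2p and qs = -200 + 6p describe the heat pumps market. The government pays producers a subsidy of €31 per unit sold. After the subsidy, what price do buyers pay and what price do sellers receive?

Pre-subsidy: 818 - 2p = -200 + 6p gives p* = 127.25, q* = 563.5.
With the subsidy, sellers receive ps = pb + 31 for each unit, where pb is the price buyers pay.
Supply in terms of pb becomes qs = -200 + 6(pb + 31) = -14 + 6pb. Setting this equal to demand: 818 - 2pb = -14 + 6pb, so pb = 104.
Sellers receive ps = 104 + 31 = 135; q' = 818 − 2·104 = 610.

Buyers pay €104; sellers receive €135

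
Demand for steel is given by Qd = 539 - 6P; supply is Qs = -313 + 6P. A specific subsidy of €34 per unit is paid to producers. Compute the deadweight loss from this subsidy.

Deadweight loss = €1734

Pre-subsidy: 539 - 6P = -313 + 6P gives P* = 71, Q* = 113.
With the subsidy, sellers receive Ps = Pb + 34 for each unit, where Pb is the price buyers pay.
Supply in terms of Pb becomes Qs = -313 + 6(Pb + 34) = -109 + 6Pb. Setting this equal to demand: 539 - 6Pb = -109 + 6Pb, so Pb = 54.
Sellers receive Ps = 54 + 34 = 88; Q' = 539 − 6·54 = 215.
The subsidy expands output by 215 − 113 = 102 past the efficient level; on those units the gap between marginal cost and willingness to pay runs from 0 up to 34.
DWL = ½ × 34 × 102 = 1734.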